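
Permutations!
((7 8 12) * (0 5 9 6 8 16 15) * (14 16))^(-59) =(0 5 9 6 8 12 7 14 16 15) =[5, 1, 2, 3, 4, 9, 8, 14, 12, 6, 10, 11, 7, 13, 16, 0, 15]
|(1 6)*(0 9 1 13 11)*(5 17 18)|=6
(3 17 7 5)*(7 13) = [0, 1, 2, 17, 4, 3, 6, 5, 8, 9, 10, 11, 12, 7, 14, 15, 16, 13] = (3 17 13 7 5)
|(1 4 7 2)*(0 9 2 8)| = |(0 9 2 1 4 7 8)| = 7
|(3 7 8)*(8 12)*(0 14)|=|(0 14)(3 7 12 8)|=4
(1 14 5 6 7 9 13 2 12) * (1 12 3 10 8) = (1 14 5 6 7 9 13 2 3 10 8) = [0, 14, 3, 10, 4, 6, 7, 9, 1, 13, 8, 11, 12, 2, 5]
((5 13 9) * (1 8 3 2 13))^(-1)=(1 5 9 13 2 3 8)=[0, 5, 3, 8, 4, 9, 6, 7, 1, 13, 10, 11, 12, 2]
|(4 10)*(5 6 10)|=4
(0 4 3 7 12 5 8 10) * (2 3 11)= (0 4 11 2 3 7 12 5 8 10)= [4, 1, 3, 7, 11, 8, 6, 12, 10, 9, 0, 2, 5]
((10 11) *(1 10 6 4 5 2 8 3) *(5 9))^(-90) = [0, 1, 2, 3, 4, 5, 6, 7, 8, 9, 10, 11] = (11)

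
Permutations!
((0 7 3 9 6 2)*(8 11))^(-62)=(11)(0 6 3)(2 9 7)=[6, 1, 9, 0, 4, 5, 3, 2, 8, 7, 10, 11]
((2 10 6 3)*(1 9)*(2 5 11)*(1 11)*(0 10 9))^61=(0 10 6 3 5 1)(2 9 11)=[10, 0, 9, 5, 4, 1, 3, 7, 8, 11, 6, 2]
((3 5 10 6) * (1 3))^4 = (1 6 10 5 3) = [0, 6, 2, 1, 4, 3, 10, 7, 8, 9, 5]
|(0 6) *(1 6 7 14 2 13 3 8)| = 9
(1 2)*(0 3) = (0 3)(1 2) = [3, 2, 1, 0]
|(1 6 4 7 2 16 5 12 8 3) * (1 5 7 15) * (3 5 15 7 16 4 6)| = 3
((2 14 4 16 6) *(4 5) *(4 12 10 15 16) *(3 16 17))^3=(2 12 17 6 5 15 16 14 10 3)=[0, 1, 12, 2, 4, 15, 5, 7, 8, 9, 3, 11, 17, 13, 10, 16, 14, 6]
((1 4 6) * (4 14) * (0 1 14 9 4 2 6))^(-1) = (0 4 9 1)(2 14 6) = [4, 0, 14, 3, 9, 5, 2, 7, 8, 1, 10, 11, 12, 13, 6]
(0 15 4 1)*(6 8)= [15, 0, 2, 3, 1, 5, 8, 7, 6, 9, 10, 11, 12, 13, 14, 4]= (0 15 4 1)(6 8)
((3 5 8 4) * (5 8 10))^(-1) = (3 4 8)(5 10) = [0, 1, 2, 4, 8, 10, 6, 7, 3, 9, 5]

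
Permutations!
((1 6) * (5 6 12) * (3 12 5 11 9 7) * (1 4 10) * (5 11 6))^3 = (1 7 6)(3 4 11)(9 12 10) = [0, 7, 2, 4, 11, 5, 1, 6, 8, 12, 9, 3, 10]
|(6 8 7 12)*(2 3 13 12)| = 7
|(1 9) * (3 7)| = |(1 9)(3 7)| = 2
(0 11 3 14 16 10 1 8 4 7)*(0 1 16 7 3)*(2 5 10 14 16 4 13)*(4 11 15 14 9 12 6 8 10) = (0 15 14 7 1 10 11)(2 5 4 3 16 9 12 6 8 13) = [15, 10, 5, 16, 3, 4, 8, 1, 13, 12, 11, 0, 6, 2, 7, 14, 9]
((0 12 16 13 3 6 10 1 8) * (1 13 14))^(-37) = (0 8 1 14 16 12)(3 13 10 6) = [8, 14, 2, 13, 4, 5, 3, 7, 1, 9, 6, 11, 0, 10, 16, 15, 12]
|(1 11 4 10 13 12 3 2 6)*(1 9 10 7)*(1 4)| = 14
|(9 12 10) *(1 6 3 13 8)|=|(1 6 3 13 8)(9 12 10)|=15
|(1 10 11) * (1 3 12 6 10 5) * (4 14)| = |(1 5)(3 12 6 10 11)(4 14)| = 10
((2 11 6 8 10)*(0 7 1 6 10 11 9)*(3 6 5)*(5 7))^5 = (0 11 5 10 3 2 6 9 8)(1 7) = [11, 7, 6, 2, 4, 10, 9, 1, 0, 8, 3, 5]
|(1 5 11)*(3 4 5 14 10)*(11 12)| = 8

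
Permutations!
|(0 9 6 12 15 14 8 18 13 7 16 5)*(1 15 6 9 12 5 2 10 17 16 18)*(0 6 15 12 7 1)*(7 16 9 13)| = 12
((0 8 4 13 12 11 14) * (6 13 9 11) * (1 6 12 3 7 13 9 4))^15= (0 8 1 6 9 11 14)= [8, 6, 2, 3, 4, 5, 9, 7, 1, 11, 10, 14, 12, 13, 0]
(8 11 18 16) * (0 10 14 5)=(0 10 14 5)(8 11 18 16)=[10, 1, 2, 3, 4, 0, 6, 7, 11, 9, 14, 18, 12, 13, 5, 15, 8, 17, 16]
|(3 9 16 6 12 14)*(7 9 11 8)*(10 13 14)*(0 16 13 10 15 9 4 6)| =|(0 16)(3 11 8 7 4 6 12 15 9 13 14)| =22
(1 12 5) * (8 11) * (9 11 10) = [0, 12, 2, 3, 4, 1, 6, 7, 10, 11, 9, 8, 5] = (1 12 5)(8 10 9 11)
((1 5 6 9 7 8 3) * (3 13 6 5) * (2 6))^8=(2 9 8)(6 7 13)=[0, 1, 9, 3, 4, 5, 7, 13, 2, 8, 10, 11, 12, 6]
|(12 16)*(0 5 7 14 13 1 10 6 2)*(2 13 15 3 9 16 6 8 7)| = 12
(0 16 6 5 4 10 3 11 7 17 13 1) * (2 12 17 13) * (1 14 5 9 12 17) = [16, 0, 17, 11, 10, 4, 9, 13, 8, 12, 3, 7, 1, 14, 5, 15, 6, 2] = (0 16 6 9 12 1)(2 17)(3 11 7 13 14 5 4 10)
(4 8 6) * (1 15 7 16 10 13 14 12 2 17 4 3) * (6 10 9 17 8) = (1 15 7 16 9 17 4 6 3)(2 8 10 13 14 12) = [0, 15, 8, 1, 6, 5, 3, 16, 10, 17, 13, 11, 2, 14, 12, 7, 9, 4]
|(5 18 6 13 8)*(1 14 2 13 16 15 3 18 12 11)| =40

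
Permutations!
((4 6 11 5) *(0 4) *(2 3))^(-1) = (0 5 11 6 4)(2 3) = [5, 1, 3, 2, 0, 11, 4, 7, 8, 9, 10, 6]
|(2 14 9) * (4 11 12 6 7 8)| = 6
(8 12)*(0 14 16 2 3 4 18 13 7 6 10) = (0 14 16 2 3 4 18 13 7 6 10)(8 12) = [14, 1, 3, 4, 18, 5, 10, 6, 12, 9, 0, 11, 8, 7, 16, 15, 2, 17, 13]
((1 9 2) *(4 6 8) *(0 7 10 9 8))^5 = (0 1 7 8 10 4 9 6 2) = [1, 7, 0, 3, 9, 5, 2, 8, 10, 6, 4]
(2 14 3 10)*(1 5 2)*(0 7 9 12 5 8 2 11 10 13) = (0 7 9 12 5 11 10 1 8 2 14 3 13) = [7, 8, 14, 13, 4, 11, 6, 9, 2, 12, 1, 10, 5, 0, 3]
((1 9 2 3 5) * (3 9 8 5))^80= [0, 5, 2, 3, 4, 8, 6, 7, 1, 9]= (9)(1 5 8)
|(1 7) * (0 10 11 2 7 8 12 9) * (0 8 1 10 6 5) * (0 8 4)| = |(0 6 5 8 12 9 4)(2 7 10 11)| = 28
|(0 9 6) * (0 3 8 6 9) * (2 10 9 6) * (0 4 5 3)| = |(0 4 5 3 8 2 10 9 6)| = 9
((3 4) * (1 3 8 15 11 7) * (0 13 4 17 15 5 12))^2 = (0 4 5)(1 17 11)(3 15 7)(8 12 13) = [4, 17, 2, 15, 5, 0, 6, 3, 12, 9, 10, 1, 13, 8, 14, 7, 16, 11]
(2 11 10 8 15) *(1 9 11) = (1 9 11 10 8 15 2) = [0, 9, 1, 3, 4, 5, 6, 7, 15, 11, 8, 10, 12, 13, 14, 2]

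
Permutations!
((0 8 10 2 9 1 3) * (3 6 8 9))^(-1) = (0 3 2 10 8 6 1 9) = [3, 9, 10, 2, 4, 5, 1, 7, 6, 0, 8]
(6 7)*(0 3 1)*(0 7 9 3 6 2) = (0 6 9 3 1 7 2) = [6, 7, 0, 1, 4, 5, 9, 2, 8, 3]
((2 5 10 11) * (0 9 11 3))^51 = (0 11 5 3 9 2 10) = [11, 1, 10, 9, 4, 3, 6, 7, 8, 2, 0, 5]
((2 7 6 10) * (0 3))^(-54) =[0, 1, 6, 3, 4, 5, 2, 10, 8, 9, 7] =(2 6)(7 10)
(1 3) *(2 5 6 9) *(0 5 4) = [5, 3, 4, 1, 0, 6, 9, 7, 8, 2] = (0 5 6 9 2 4)(1 3)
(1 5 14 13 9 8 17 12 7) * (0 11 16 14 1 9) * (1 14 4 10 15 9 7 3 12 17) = (17)(0 11 16 4 10 15 9 8 1 5 14 13)(3 12) = [11, 5, 2, 12, 10, 14, 6, 7, 1, 8, 15, 16, 3, 0, 13, 9, 4, 17]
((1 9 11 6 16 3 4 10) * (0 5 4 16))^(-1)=[6, 10, 2, 16, 5, 0, 11, 7, 8, 1, 4, 9, 12, 13, 14, 15, 3]=(0 6 11 9 1 10 4 5)(3 16)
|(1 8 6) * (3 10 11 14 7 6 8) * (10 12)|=8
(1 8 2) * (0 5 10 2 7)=[5, 8, 1, 3, 4, 10, 6, 0, 7, 9, 2]=(0 5 10 2 1 8 7)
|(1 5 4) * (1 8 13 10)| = |(1 5 4 8 13 10)| = 6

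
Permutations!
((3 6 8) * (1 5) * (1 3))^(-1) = [0, 8, 2, 5, 4, 1, 3, 7, 6] = (1 8 6 3 5)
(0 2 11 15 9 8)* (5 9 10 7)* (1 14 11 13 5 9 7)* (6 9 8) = (0 2 13 5 7 8)(1 14 11 15 10)(6 9) = [2, 14, 13, 3, 4, 7, 9, 8, 0, 6, 1, 15, 12, 5, 11, 10]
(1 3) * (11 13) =[0, 3, 2, 1, 4, 5, 6, 7, 8, 9, 10, 13, 12, 11] =(1 3)(11 13)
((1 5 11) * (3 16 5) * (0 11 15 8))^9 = (0 11 1 3 16 5 15 8) = [11, 3, 2, 16, 4, 15, 6, 7, 0, 9, 10, 1, 12, 13, 14, 8, 5]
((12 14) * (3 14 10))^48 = (14) = [0, 1, 2, 3, 4, 5, 6, 7, 8, 9, 10, 11, 12, 13, 14]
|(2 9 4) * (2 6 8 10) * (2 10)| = 5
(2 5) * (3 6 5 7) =(2 7 3 6 5) =[0, 1, 7, 6, 4, 2, 5, 3]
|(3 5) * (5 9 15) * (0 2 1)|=12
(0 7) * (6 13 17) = (0 7)(6 13 17) = [7, 1, 2, 3, 4, 5, 13, 0, 8, 9, 10, 11, 12, 17, 14, 15, 16, 6]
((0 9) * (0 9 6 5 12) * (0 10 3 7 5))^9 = [6, 1, 2, 10, 4, 7, 0, 3, 8, 9, 12, 11, 5] = (0 6)(3 10 12 5 7)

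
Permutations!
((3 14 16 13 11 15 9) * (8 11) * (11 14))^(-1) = (3 9 15 11)(8 13 16 14) = [0, 1, 2, 9, 4, 5, 6, 7, 13, 15, 10, 3, 12, 16, 8, 11, 14]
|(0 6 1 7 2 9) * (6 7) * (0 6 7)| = |(1 7 2 9 6)| = 5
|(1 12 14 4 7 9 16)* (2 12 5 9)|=20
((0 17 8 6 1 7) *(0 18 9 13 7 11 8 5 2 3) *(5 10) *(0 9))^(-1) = (0 18 7 13 9 3 2 5 10 17)(1 6 8 11) = [18, 6, 5, 2, 4, 10, 8, 13, 11, 3, 17, 1, 12, 9, 14, 15, 16, 0, 7]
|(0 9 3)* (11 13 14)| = |(0 9 3)(11 13 14)| = 3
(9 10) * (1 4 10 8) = (1 4 10 9 8) = [0, 4, 2, 3, 10, 5, 6, 7, 1, 8, 9]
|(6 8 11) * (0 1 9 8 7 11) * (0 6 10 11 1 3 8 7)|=12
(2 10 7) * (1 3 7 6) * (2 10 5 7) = (1 3 2 5 7 10 6) = [0, 3, 5, 2, 4, 7, 1, 10, 8, 9, 6]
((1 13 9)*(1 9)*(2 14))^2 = (14) = [0, 1, 2, 3, 4, 5, 6, 7, 8, 9, 10, 11, 12, 13, 14]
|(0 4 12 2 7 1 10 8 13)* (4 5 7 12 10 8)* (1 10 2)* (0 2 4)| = |(0 5 7 10)(1 8 13 2 12)| = 20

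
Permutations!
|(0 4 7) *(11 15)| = |(0 4 7)(11 15)| = 6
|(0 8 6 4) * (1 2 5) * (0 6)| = 6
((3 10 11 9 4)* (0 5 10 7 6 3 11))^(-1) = (0 10 5)(3 6 7)(4 9 11) = [10, 1, 2, 6, 9, 0, 7, 3, 8, 11, 5, 4]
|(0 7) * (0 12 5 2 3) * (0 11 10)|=8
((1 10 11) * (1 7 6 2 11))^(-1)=(1 10)(2 6 7 11)=[0, 10, 6, 3, 4, 5, 7, 11, 8, 9, 1, 2]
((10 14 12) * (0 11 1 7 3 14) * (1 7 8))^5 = [12, 8, 2, 11, 4, 5, 6, 0, 1, 9, 14, 10, 3, 13, 7] = (0 12 3 11 10 14 7)(1 8)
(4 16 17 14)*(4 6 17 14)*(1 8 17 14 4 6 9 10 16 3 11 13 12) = (1 8 17 6 14 9 10 16 4 3 11 13 12) = [0, 8, 2, 11, 3, 5, 14, 7, 17, 10, 16, 13, 1, 12, 9, 15, 4, 6]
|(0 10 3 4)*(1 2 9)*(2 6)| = |(0 10 3 4)(1 6 2 9)| = 4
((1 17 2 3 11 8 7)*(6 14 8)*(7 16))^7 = [0, 8, 7, 1, 4, 5, 2, 14, 11, 9, 10, 17, 12, 13, 3, 15, 6, 16] = (1 8 11 17 16 6 2 7 14 3)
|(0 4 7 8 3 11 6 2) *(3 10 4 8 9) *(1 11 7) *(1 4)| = 21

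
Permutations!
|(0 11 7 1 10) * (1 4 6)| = 7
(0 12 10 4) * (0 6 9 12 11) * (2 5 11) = [2, 1, 5, 3, 6, 11, 9, 7, 8, 12, 4, 0, 10] = (0 2 5 11)(4 6 9 12 10)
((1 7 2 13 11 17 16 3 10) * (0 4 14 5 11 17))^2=(0 14 11 4 5)(1 2 17 3)(7 13 16 10)=[14, 2, 17, 1, 5, 0, 6, 13, 8, 9, 7, 4, 12, 16, 11, 15, 10, 3]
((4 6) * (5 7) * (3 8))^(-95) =[0, 1, 2, 8, 6, 7, 4, 5, 3] =(3 8)(4 6)(5 7)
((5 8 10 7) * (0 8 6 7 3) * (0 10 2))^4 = [8, 1, 0, 3, 4, 6, 7, 5, 2, 9, 10] = (10)(0 8 2)(5 6 7)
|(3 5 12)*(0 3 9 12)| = |(0 3 5)(9 12)| = 6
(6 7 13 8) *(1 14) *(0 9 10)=(0 9 10)(1 14)(6 7 13 8)=[9, 14, 2, 3, 4, 5, 7, 13, 6, 10, 0, 11, 12, 8, 1]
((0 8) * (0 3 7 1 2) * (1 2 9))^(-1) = (0 2 7 3 8)(1 9) = [2, 9, 7, 8, 4, 5, 6, 3, 0, 1]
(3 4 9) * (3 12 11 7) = (3 4 9 12 11 7) = [0, 1, 2, 4, 9, 5, 6, 3, 8, 12, 10, 7, 11]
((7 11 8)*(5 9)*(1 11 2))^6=(1 11 8 7 2)=[0, 11, 1, 3, 4, 5, 6, 2, 7, 9, 10, 8]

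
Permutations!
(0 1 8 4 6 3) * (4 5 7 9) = (0 1 8 5 7 9 4 6 3) = [1, 8, 2, 0, 6, 7, 3, 9, 5, 4]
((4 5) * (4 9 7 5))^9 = (9) = [0, 1, 2, 3, 4, 5, 6, 7, 8, 9]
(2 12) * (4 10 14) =(2 12)(4 10 14) =[0, 1, 12, 3, 10, 5, 6, 7, 8, 9, 14, 11, 2, 13, 4]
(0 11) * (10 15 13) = (0 11)(10 15 13) = [11, 1, 2, 3, 4, 5, 6, 7, 8, 9, 15, 0, 12, 10, 14, 13]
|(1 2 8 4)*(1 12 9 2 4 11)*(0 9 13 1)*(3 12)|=5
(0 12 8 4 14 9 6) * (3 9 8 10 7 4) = (0 12 10 7 4 14 8 3 9 6) = [12, 1, 2, 9, 14, 5, 0, 4, 3, 6, 7, 11, 10, 13, 8]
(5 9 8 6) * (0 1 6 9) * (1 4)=(0 4 1 6 5)(8 9)=[4, 6, 2, 3, 1, 0, 5, 7, 9, 8]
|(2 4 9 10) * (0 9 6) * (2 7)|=|(0 9 10 7 2 4 6)|=7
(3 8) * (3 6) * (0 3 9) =[3, 1, 2, 8, 4, 5, 9, 7, 6, 0] =(0 3 8 6 9)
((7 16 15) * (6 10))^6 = (16) = [0, 1, 2, 3, 4, 5, 6, 7, 8, 9, 10, 11, 12, 13, 14, 15, 16]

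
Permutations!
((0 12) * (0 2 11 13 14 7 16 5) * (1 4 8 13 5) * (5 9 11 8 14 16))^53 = [7, 13, 0, 3, 16, 14, 6, 4, 12, 11, 10, 9, 5, 2, 1, 15, 8] = (0 7 4 16 8 12 5 14 1 13 2)(9 11)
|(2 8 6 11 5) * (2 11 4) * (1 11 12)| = |(1 11 5 12)(2 8 6 4)| = 4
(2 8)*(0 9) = [9, 1, 8, 3, 4, 5, 6, 7, 2, 0] = (0 9)(2 8)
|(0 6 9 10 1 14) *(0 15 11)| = |(0 6 9 10 1 14 15 11)| = 8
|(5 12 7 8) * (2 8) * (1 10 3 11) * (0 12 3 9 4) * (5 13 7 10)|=20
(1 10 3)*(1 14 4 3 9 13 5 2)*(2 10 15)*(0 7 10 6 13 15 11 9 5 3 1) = (0 7 10 5 6 13 3 14 4 1 11 9 15 2) = [7, 11, 0, 14, 1, 6, 13, 10, 8, 15, 5, 9, 12, 3, 4, 2]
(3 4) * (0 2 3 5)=(0 2 3 4 5)=[2, 1, 3, 4, 5, 0]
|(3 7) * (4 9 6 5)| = 4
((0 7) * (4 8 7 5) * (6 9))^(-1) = [7, 1, 2, 3, 5, 0, 9, 8, 4, 6] = (0 7 8 4 5)(6 9)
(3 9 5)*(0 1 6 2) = (0 1 6 2)(3 9 5) = [1, 6, 0, 9, 4, 3, 2, 7, 8, 5]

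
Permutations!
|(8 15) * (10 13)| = |(8 15)(10 13)| = 2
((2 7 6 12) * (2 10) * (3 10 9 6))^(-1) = [0, 1, 10, 7, 4, 5, 9, 2, 8, 12, 3, 11, 6] = (2 10 3 7)(6 9 12)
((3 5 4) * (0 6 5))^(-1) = (0 3 4 5 6) = [3, 1, 2, 4, 5, 6, 0]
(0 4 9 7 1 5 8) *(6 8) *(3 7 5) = (0 4 9 5 6 8)(1 3 7) = [4, 3, 2, 7, 9, 6, 8, 1, 0, 5]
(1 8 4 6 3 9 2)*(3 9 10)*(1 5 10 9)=[0, 8, 5, 9, 6, 10, 1, 7, 4, 2, 3]=(1 8 4 6)(2 5 10 3 9)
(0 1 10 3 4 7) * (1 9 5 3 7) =[9, 10, 2, 4, 1, 3, 6, 0, 8, 5, 7] =(0 9 5 3 4 1 10 7)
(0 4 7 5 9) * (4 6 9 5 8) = (0 6 9)(4 7 8) = [6, 1, 2, 3, 7, 5, 9, 8, 4, 0]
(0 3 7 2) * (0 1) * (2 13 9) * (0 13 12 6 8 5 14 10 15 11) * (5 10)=(0 3 7 12 6 8 10 15 11)(1 13 9 2)(5 14)=[3, 13, 1, 7, 4, 14, 8, 12, 10, 2, 15, 0, 6, 9, 5, 11]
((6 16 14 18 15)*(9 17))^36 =[0, 1, 2, 3, 4, 5, 16, 7, 8, 9, 10, 11, 12, 13, 18, 6, 14, 17, 15] =(6 16 14 18 15)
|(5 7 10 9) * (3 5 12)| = 6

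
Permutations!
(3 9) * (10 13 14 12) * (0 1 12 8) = [1, 12, 2, 9, 4, 5, 6, 7, 0, 3, 13, 11, 10, 14, 8] = (0 1 12 10 13 14 8)(3 9)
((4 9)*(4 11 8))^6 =[0, 1, 2, 3, 11, 5, 6, 7, 9, 8, 10, 4] =(4 11)(8 9)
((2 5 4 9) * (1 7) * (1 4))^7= (1 7 4 9 2 5)= [0, 7, 5, 3, 9, 1, 6, 4, 8, 2]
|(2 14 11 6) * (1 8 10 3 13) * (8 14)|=9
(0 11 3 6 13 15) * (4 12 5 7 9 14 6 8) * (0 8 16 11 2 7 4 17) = (0 2 7 9 14 6 13 15 8 17)(3 16 11)(4 12 5) = [2, 1, 7, 16, 12, 4, 13, 9, 17, 14, 10, 3, 5, 15, 6, 8, 11, 0]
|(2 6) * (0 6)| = |(0 6 2)| = 3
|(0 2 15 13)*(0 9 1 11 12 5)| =|(0 2 15 13 9 1 11 12 5)| =9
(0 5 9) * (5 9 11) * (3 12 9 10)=(0 10 3 12 9)(5 11)=[10, 1, 2, 12, 4, 11, 6, 7, 8, 0, 3, 5, 9]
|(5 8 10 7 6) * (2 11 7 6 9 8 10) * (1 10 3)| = 5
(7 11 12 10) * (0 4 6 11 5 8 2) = [4, 1, 0, 3, 6, 8, 11, 5, 2, 9, 7, 12, 10] = (0 4 6 11 12 10 7 5 8 2)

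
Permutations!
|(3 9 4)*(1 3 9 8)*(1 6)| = 4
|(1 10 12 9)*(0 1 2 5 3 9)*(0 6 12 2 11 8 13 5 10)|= 6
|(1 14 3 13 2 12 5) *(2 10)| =|(1 14 3 13 10 2 12 5)| =8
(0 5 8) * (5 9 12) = (0 9 12 5 8) = [9, 1, 2, 3, 4, 8, 6, 7, 0, 12, 10, 11, 5]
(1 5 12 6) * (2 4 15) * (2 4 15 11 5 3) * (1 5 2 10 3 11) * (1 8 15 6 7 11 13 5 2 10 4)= [0, 13, 6, 4, 8, 12, 2, 11, 15, 9, 3, 10, 7, 5, 14, 1]= (1 13 5 12 7 11 10 3 4 8 15)(2 6)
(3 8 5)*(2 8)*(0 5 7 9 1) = (0 5 3 2 8 7 9 1) = [5, 0, 8, 2, 4, 3, 6, 9, 7, 1]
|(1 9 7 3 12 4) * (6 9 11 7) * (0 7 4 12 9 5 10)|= 21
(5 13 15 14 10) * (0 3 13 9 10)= (0 3 13 15 14)(5 9 10)= [3, 1, 2, 13, 4, 9, 6, 7, 8, 10, 5, 11, 12, 15, 0, 14]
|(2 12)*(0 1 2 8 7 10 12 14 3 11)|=|(0 1 2 14 3 11)(7 10 12 8)|=12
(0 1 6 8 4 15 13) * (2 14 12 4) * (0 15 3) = (0 1 6 8 2 14 12 4 3)(13 15) = [1, 6, 14, 0, 3, 5, 8, 7, 2, 9, 10, 11, 4, 15, 12, 13]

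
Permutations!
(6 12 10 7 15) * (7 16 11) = (6 12 10 16 11 7 15) = [0, 1, 2, 3, 4, 5, 12, 15, 8, 9, 16, 7, 10, 13, 14, 6, 11]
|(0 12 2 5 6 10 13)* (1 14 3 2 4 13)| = 28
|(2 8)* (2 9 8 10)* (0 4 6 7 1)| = |(0 4 6 7 1)(2 10)(8 9)| = 10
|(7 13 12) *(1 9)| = 6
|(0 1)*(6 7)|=|(0 1)(6 7)|=2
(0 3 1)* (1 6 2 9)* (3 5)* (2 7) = (0 5 3 6 7 2 9 1) = [5, 0, 9, 6, 4, 3, 7, 2, 8, 1]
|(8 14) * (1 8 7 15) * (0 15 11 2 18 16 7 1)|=|(0 15)(1 8 14)(2 18 16 7 11)|=30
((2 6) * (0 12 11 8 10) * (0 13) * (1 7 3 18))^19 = (0 12 11 8 10 13)(1 18 3 7)(2 6) = [12, 18, 6, 7, 4, 5, 2, 1, 10, 9, 13, 8, 11, 0, 14, 15, 16, 17, 3]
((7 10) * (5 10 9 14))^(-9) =(5 10 7 9 14) =[0, 1, 2, 3, 4, 10, 6, 9, 8, 14, 7, 11, 12, 13, 5]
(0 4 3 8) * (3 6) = (0 4 6 3 8) = [4, 1, 2, 8, 6, 5, 3, 7, 0]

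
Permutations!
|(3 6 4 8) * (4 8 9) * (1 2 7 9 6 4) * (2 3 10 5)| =|(1 3 4 6 8 10 5 2 7 9)| =10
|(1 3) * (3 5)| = |(1 5 3)| = 3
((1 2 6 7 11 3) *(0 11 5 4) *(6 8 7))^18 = (11) = [0, 1, 2, 3, 4, 5, 6, 7, 8, 9, 10, 11]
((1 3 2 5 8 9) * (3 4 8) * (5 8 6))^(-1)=(1 9 8 2 3 5 6 4)=[0, 9, 3, 5, 1, 6, 4, 7, 2, 8]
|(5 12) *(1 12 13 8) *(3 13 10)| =7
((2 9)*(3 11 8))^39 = (11)(2 9) = [0, 1, 9, 3, 4, 5, 6, 7, 8, 2, 10, 11]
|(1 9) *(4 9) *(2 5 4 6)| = 6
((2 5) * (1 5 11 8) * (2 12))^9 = (1 2)(5 11)(8 12) = [0, 2, 1, 3, 4, 11, 6, 7, 12, 9, 10, 5, 8]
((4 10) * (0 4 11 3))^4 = (0 3 11 10 4) = [3, 1, 2, 11, 0, 5, 6, 7, 8, 9, 4, 10]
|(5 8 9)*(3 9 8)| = |(3 9 5)| = 3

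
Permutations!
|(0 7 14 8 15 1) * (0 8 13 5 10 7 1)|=|(0 1 8 15)(5 10 7 14 13)|=20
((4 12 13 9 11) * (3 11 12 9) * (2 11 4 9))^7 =(13) =[0, 1, 2, 3, 4, 5, 6, 7, 8, 9, 10, 11, 12, 13]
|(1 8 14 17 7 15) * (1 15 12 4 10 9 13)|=|(1 8 14 17 7 12 4 10 9 13)|=10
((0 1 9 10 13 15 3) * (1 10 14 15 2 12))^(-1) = (0 3 15 14 9 1 12 2 13 10) = [3, 12, 13, 15, 4, 5, 6, 7, 8, 1, 0, 11, 2, 10, 9, 14]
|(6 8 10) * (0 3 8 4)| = 6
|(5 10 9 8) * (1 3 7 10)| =|(1 3 7 10 9 8 5)| =7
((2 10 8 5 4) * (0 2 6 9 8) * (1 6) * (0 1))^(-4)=(0 9 2 8 10 5 1 4 6)=[9, 4, 8, 3, 6, 1, 0, 7, 10, 2, 5]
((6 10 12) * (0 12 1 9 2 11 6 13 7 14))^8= [7, 2, 6, 3, 4, 5, 1, 12, 8, 11, 9, 10, 14, 0, 13]= (0 7 12 14 13)(1 2 6)(9 11 10)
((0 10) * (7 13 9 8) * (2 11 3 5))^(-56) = (13) = [0, 1, 2, 3, 4, 5, 6, 7, 8, 9, 10, 11, 12, 13]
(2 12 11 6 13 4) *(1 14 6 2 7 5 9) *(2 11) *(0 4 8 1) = (0 4 7 5 9)(1 14 6 13 8)(2 12) = [4, 14, 12, 3, 7, 9, 13, 5, 1, 0, 10, 11, 2, 8, 6]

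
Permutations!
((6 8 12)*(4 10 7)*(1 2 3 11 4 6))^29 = (1 12 8 6 7 10 4 11 3 2) = [0, 12, 1, 2, 11, 5, 7, 10, 6, 9, 4, 3, 8]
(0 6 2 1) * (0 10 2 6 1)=[1, 10, 0, 3, 4, 5, 6, 7, 8, 9, 2]=(0 1 10 2)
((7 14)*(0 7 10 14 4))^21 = (10 14) = [0, 1, 2, 3, 4, 5, 6, 7, 8, 9, 14, 11, 12, 13, 10]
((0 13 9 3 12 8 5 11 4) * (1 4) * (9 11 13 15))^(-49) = (0 5 15 13 9 11 3 1 12 4 8) = [5, 12, 2, 1, 8, 15, 6, 7, 0, 11, 10, 3, 4, 9, 14, 13]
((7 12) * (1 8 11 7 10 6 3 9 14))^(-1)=(1 14 9 3 6 10 12 7 11 8)=[0, 14, 2, 6, 4, 5, 10, 11, 1, 3, 12, 8, 7, 13, 9]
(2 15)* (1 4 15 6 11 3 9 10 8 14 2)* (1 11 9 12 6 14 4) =(2 14)(3 12 6 9 10 8 4 15 11) =[0, 1, 14, 12, 15, 5, 9, 7, 4, 10, 8, 3, 6, 13, 2, 11]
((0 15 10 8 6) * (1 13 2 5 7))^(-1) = [6, 7, 13, 3, 4, 2, 8, 5, 10, 9, 15, 11, 12, 1, 14, 0] = (0 6 8 10 15)(1 7 5 2 13)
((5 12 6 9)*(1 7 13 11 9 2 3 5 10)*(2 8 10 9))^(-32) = [0, 7, 3, 5, 4, 12, 8, 13, 10, 9, 1, 2, 6, 11] = (1 7 13 11 2 3 5 12 6 8 10)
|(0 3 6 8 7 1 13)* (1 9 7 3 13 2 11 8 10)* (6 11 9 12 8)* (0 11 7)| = 8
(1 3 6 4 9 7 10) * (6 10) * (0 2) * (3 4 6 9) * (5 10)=(0 2)(1 4 3 5 10)(7 9)=[2, 4, 0, 5, 3, 10, 6, 9, 8, 7, 1]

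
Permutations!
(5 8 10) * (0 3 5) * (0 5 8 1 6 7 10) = (0 3 8)(1 6 7 10 5) = [3, 6, 2, 8, 4, 1, 7, 10, 0, 9, 5]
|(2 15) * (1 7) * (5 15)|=|(1 7)(2 5 15)|=6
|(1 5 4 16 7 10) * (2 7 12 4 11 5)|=|(1 2 7 10)(4 16 12)(5 11)|=12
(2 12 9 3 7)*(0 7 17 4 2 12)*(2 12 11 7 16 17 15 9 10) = (0 16 17 4 12 10 2)(3 15 9)(7 11) = [16, 1, 0, 15, 12, 5, 6, 11, 8, 3, 2, 7, 10, 13, 14, 9, 17, 4]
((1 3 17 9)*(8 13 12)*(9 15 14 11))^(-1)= (1 9 11 14 15 17 3)(8 12 13)= [0, 9, 2, 1, 4, 5, 6, 7, 12, 11, 10, 14, 13, 8, 15, 17, 16, 3]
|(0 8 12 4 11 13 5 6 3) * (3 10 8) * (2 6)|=18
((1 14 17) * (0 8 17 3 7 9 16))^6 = (0 7 1)(3 17 16)(8 9 14) = [7, 0, 2, 17, 4, 5, 6, 1, 9, 14, 10, 11, 12, 13, 8, 15, 3, 16]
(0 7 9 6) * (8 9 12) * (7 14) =(0 14 7 12 8 9 6) =[14, 1, 2, 3, 4, 5, 0, 12, 9, 6, 10, 11, 8, 13, 7]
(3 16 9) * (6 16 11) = (3 11 6 16 9) = [0, 1, 2, 11, 4, 5, 16, 7, 8, 3, 10, 6, 12, 13, 14, 15, 9]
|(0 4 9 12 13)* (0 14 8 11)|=8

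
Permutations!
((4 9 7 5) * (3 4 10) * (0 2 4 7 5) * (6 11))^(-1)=(0 7 3 10 5 9 4 2)(6 11)=[7, 1, 0, 10, 2, 9, 11, 3, 8, 4, 5, 6]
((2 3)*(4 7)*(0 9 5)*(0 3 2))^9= [9, 1, 2, 0, 7, 3, 6, 4, 8, 5]= (0 9 5 3)(4 7)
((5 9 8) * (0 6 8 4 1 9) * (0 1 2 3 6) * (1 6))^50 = (9)(5 8 6) = [0, 1, 2, 3, 4, 8, 5, 7, 6, 9]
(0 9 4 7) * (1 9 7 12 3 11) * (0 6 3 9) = (0 7 6 3 11 1)(4 12 9) = [7, 0, 2, 11, 12, 5, 3, 6, 8, 4, 10, 1, 9]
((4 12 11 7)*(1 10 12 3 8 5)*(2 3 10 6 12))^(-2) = (1 8 2 4 11 6 5 3 10 7 12) = [0, 8, 4, 10, 11, 3, 5, 12, 2, 9, 7, 6, 1]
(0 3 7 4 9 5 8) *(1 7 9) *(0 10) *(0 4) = (0 3 9 5 8 10 4 1 7) = [3, 7, 2, 9, 1, 8, 6, 0, 10, 5, 4]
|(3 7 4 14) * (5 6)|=4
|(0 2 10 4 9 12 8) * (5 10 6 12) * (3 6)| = |(0 2 3 6 12 8)(4 9 5 10)| = 12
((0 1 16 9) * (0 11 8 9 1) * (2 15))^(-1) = (1 16)(2 15)(8 11 9) = [0, 16, 15, 3, 4, 5, 6, 7, 11, 8, 10, 9, 12, 13, 14, 2, 1]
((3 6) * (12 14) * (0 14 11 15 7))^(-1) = (0 7 15 11 12 14)(3 6) = [7, 1, 2, 6, 4, 5, 3, 15, 8, 9, 10, 12, 14, 13, 0, 11]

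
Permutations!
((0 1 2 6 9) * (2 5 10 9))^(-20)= (10)= [0, 1, 2, 3, 4, 5, 6, 7, 8, 9, 10]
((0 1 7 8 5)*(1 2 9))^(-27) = (0 2 9 1 7 8 5) = [2, 7, 9, 3, 4, 0, 6, 8, 5, 1]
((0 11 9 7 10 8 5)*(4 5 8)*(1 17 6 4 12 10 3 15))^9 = (0 4 17 15 7 11 5 6 1 3 9)(10 12) = [4, 3, 2, 9, 17, 6, 1, 11, 8, 0, 12, 5, 10, 13, 14, 7, 16, 15]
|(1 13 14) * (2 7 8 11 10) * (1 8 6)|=|(1 13 14 8 11 10 2 7 6)|=9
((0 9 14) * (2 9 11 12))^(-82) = (0 12 9)(2 14 11) = [12, 1, 14, 3, 4, 5, 6, 7, 8, 0, 10, 2, 9, 13, 11]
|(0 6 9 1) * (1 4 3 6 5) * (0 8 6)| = |(0 5 1 8 6 9 4 3)| = 8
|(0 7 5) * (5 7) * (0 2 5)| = 2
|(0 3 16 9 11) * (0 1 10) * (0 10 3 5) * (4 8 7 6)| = 20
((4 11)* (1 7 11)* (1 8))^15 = [0, 1, 2, 3, 4, 5, 6, 7, 8, 9, 10, 11] = (11)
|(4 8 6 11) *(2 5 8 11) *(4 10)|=12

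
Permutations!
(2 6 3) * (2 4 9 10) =(2 6 3 4 9 10) =[0, 1, 6, 4, 9, 5, 3, 7, 8, 10, 2]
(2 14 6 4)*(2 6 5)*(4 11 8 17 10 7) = (2 14 5)(4 6 11 8 17 10 7) = [0, 1, 14, 3, 6, 2, 11, 4, 17, 9, 7, 8, 12, 13, 5, 15, 16, 10]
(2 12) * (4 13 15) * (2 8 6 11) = (2 12 8 6 11)(4 13 15) = [0, 1, 12, 3, 13, 5, 11, 7, 6, 9, 10, 2, 8, 15, 14, 4]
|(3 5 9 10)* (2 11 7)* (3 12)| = 15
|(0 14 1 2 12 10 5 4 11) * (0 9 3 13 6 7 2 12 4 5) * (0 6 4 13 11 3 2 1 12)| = 42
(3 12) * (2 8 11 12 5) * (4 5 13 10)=(2 8 11 12 3 13 10 4 5)=[0, 1, 8, 13, 5, 2, 6, 7, 11, 9, 4, 12, 3, 10]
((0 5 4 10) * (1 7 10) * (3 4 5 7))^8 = [10, 4, 2, 1, 3, 5, 6, 0, 8, 9, 7] = (0 10 7)(1 4 3)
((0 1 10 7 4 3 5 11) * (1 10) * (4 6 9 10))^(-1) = (0 11 5 3 4)(6 7 10 9) = [11, 1, 2, 4, 0, 3, 7, 10, 8, 6, 9, 5]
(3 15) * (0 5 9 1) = [5, 0, 2, 15, 4, 9, 6, 7, 8, 1, 10, 11, 12, 13, 14, 3] = (0 5 9 1)(3 15)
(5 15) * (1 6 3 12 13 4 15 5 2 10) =(1 6 3 12 13 4 15 2 10) =[0, 6, 10, 12, 15, 5, 3, 7, 8, 9, 1, 11, 13, 4, 14, 2]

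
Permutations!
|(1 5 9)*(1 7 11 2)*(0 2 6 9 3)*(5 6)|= |(0 2 1 6 9 7 11 5 3)|= 9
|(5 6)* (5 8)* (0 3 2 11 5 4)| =8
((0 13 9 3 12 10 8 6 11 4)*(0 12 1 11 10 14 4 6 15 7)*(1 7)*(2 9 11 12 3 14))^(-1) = [7, 15, 12, 4, 14, 5, 11, 3, 10, 2, 6, 13, 1, 0, 9, 8] = (0 7 3 4 14 9 2 12 1 15 8 10 6 11 13)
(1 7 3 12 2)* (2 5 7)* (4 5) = [0, 2, 1, 12, 5, 7, 6, 3, 8, 9, 10, 11, 4] = (1 2)(3 12 4 5 7)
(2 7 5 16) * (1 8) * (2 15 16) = [0, 8, 7, 3, 4, 2, 6, 5, 1, 9, 10, 11, 12, 13, 14, 16, 15] = (1 8)(2 7 5)(15 16)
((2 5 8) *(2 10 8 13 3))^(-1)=[0, 1, 3, 13, 4, 2, 6, 7, 10, 9, 8, 11, 12, 5]=(2 3 13 5)(8 10)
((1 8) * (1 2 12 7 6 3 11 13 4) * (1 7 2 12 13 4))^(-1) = (1 13 2 12 8)(3 6 7 4 11) = [0, 13, 12, 6, 11, 5, 7, 4, 1, 9, 10, 3, 8, 2]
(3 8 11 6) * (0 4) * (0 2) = [4, 1, 0, 8, 2, 5, 3, 7, 11, 9, 10, 6] = (0 4 2)(3 8 11 6)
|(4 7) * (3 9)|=2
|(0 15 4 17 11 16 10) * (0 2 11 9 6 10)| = |(0 15 4 17 9 6 10 2 11 16)| = 10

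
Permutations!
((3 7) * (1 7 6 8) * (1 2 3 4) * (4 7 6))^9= (1 2)(3 6)(4 8)= [0, 2, 1, 6, 8, 5, 3, 7, 4]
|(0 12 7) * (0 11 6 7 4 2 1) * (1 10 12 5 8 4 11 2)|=|(0 5 8 4 1)(2 10 12 11 6 7)|=30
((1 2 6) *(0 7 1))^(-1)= (0 6 2 1 7)= [6, 7, 1, 3, 4, 5, 2, 0]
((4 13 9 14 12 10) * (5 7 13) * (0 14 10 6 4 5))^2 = (0 12 4 14 6)(5 13 10 7 9) = [12, 1, 2, 3, 14, 13, 0, 9, 8, 5, 7, 11, 4, 10, 6]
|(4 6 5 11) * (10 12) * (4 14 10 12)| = |(4 6 5 11 14 10)| = 6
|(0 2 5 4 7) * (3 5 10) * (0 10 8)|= |(0 2 8)(3 5 4 7 10)|= 15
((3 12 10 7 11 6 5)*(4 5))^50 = [0, 1, 2, 10, 3, 12, 5, 6, 8, 9, 11, 4, 7] = (3 10 11 4)(5 12 7 6)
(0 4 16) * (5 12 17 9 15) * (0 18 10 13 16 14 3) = [4, 1, 2, 0, 14, 12, 6, 7, 8, 15, 13, 11, 17, 16, 3, 5, 18, 9, 10] = (0 4 14 3)(5 12 17 9 15)(10 13 16 18)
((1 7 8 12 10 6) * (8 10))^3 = (1 6 10 7)(8 12) = [0, 6, 2, 3, 4, 5, 10, 1, 12, 9, 7, 11, 8]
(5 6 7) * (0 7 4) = (0 7 5 6 4) = [7, 1, 2, 3, 0, 6, 4, 5]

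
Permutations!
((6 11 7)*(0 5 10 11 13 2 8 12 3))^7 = [2, 1, 11, 13, 4, 8, 5, 0, 7, 9, 12, 3, 6, 10] = (0 2 11 3 13 10 12 6 5 8 7)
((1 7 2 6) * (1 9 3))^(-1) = [0, 3, 7, 9, 4, 5, 2, 1, 8, 6] = (1 3 9 6 2 7)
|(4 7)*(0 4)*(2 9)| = |(0 4 7)(2 9)| = 6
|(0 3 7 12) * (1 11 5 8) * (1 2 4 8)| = 12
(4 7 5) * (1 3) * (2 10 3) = [0, 2, 10, 1, 7, 4, 6, 5, 8, 9, 3] = (1 2 10 3)(4 7 5)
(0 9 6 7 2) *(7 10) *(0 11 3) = (0 9 6 10 7 2 11 3) = [9, 1, 11, 0, 4, 5, 10, 2, 8, 6, 7, 3]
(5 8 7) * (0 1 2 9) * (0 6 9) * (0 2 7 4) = (0 1 7 5 8 4)(6 9) = [1, 7, 2, 3, 0, 8, 9, 5, 4, 6]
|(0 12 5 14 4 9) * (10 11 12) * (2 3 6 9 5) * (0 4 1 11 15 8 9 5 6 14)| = 24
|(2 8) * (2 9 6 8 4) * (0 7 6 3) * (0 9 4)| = |(0 7 6 8 4 2)(3 9)| = 6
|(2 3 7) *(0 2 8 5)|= |(0 2 3 7 8 5)|= 6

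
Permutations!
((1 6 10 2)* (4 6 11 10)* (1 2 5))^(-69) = (1 5 10 11)(4 6) = [0, 5, 2, 3, 6, 10, 4, 7, 8, 9, 11, 1]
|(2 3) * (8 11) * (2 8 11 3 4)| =|(11)(2 4)(3 8)| =2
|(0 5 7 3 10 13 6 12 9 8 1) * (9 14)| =12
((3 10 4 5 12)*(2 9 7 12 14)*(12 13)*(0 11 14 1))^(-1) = (0 1 5 4 10 3 12 13 7 9 2 14 11) = [1, 5, 14, 12, 10, 4, 6, 9, 8, 2, 3, 0, 13, 7, 11]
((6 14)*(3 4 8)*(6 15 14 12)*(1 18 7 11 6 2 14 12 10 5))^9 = [0, 7, 14, 3, 4, 18, 5, 6, 8, 9, 1, 10, 2, 13, 15, 12, 16, 17, 11] = (1 7 6 5 18 11 10)(2 14 15 12)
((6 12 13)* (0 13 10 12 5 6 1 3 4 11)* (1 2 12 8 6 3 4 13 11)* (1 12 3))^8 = (1 4 12 10 8 6 5)(2 13 3) = [0, 4, 13, 2, 12, 1, 5, 7, 6, 9, 8, 11, 10, 3]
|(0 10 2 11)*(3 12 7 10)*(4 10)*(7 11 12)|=8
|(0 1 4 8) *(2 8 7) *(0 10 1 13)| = 6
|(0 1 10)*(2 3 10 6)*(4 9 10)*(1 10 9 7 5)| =14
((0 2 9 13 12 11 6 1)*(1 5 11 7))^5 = (0 7 13 2 1 12 9)(5 6 11) = [7, 12, 1, 3, 4, 6, 11, 13, 8, 0, 10, 5, 9, 2]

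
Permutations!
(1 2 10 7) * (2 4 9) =(1 4 9 2 10 7) =[0, 4, 10, 3, 9, 5, 6, 1, 8, 2, 7]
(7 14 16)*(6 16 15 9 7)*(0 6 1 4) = (0 6 16 1 4)(7 14 15 9) = [6, 4, 2, 3, 0, 5, 16, 14, 8, 7, 10, 11, 12, 13, 15, 9, 1]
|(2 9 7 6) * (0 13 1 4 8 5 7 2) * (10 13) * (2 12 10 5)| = |(0 5 7 6)(1 4 8 2 9 12 10 13)| = 8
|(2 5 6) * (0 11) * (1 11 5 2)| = |(0 5 6 1 11)| = 5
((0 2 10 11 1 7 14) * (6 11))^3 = (0 6 7 2 11 14 10 1) = [6, 0, 11, 3, 4, 5, 7, 2, 8, 9, 1, 14, 12, 13, 10]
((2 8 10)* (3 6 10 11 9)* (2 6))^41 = [0, 1, 8, 2, 4, 5, 10, 7, 11, 3, 6, 9] = (2 8 11 9 3)(6 10)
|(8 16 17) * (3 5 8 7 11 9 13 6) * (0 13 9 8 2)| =|(0 13 6 3 5 2)(7 11 8 16 17)| =30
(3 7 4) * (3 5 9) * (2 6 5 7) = (2 6 5 9 3)(4 7) = [0, 1, 6, 2, 7, 9, 5, 4, 8, 3]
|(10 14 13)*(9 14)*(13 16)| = |(9 14 16 13 10)| = 5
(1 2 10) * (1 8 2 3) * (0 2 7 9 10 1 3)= (0 2 1)(7 9 10 8)= [2, 0, 1, 3, 4, 5, 6, 9, 7, 10, 8]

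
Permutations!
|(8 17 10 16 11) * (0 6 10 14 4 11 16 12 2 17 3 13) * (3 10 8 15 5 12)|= |(0 6 8 10 3 13)(2 17 14 4 11 15 5 12)|= 24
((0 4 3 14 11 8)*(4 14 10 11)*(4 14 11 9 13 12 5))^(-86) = [11, 1, 2, 5, 12, 13, 6, 7, 0, 3, 4, 8, 9, 10, 14] = (14)(0 11 8)(3 5 13 10 4 12 9)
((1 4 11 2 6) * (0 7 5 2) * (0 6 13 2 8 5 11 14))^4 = (0 1 7 4 11 14 6) = [1, 7, 2, 3, 11, 5, 0, 4, 8, 9, 10, 14, 12, 13, 6]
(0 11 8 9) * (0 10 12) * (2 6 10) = (0 11 8 9 2 6 10 12) = [11, 1, 6, 3, 4, 5, 10, 7, 9, 2, 12, 8, 0]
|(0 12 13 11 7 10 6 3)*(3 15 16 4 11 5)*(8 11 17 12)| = 14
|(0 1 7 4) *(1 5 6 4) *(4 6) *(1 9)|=|(0 5 4)(1 7 9)|=3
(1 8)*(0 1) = [1, 8, 2, 3, 4, 5, 6, 7, 0] = (0 1 8)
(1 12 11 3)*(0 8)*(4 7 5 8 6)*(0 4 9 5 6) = (1 12 11 3)(4 7 6 9 5 8) = [0, 12, 2, 1, 7, 8, 9, 6, 4, 5, 10, 3, 11]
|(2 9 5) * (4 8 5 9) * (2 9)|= 5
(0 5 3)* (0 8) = (0 5 3 8) = [5, 1, 2, 8, 4, 3, 6, 7, 0]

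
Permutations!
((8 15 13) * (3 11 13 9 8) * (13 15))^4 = (3 8 15)(9 11 13) = [0, 1, 2, 8, 4, 5, 6, 7, 15, 11, 10, 13, 12, 9, 14, 3]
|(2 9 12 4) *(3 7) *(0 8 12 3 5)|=|(0 8 12 4 2 9 3 7 5)|=9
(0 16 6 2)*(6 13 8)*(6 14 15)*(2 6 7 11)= [16, 1, 0, 3, 4, 5, 6, 11, 14, 9, 10, 2, 12, 8, 15, 7, 13]= (0 16 13 8 14 15 7 11 2)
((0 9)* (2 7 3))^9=(0 9)=[9, 1, 2, 3, 4, 5, 6, 7, 8, 0]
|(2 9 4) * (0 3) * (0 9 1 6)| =|(0 3 9 4 2 1 6)| =7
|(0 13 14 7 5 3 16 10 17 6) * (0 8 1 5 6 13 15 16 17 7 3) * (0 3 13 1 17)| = 22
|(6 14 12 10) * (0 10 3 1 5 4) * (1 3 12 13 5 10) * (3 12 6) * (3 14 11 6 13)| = |(0 1 10 14 3 12 13 5 4)(6 11)| = 18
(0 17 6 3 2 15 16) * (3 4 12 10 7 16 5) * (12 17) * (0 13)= (0 12 10 7 16 13)(2 15 5 3)(4 17 6)= [12, 1, 15, 2, 17, 3, 4, 16, 8, 9, 7, 11, 10, 0, 14, 5, 13, 6]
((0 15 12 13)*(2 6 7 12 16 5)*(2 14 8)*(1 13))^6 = [2, 14, 0, 3, 4, 12, 15, 16, 13, 9, 10, 11, 5, 8, 1, 6, 7] = (0 2)(1 14)(5 12)(6 15)(7 16)(8 13)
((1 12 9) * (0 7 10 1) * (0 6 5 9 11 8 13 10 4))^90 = (13) = [0, 1, 2, 3, 4, 5, 6, 7, 8, 9, 10, 11, 12, 13]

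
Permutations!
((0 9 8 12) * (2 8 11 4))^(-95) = [4, 1, 0, 3, 12, 5, 6, 7, 9, 2, 10, 8, 11] = (0 4 12 11 8 9 2)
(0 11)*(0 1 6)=(0 11 1 6)=[11, 6, 2, 3, 4, 5, 0, 7, 8, 9, 10, 1]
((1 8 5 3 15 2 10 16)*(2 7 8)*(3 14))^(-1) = (1 16 10 2)(3 14 5 8 7 15) = [0, 16, 1, 14, 4, 8, 6, 15, 7, 9, 2, 11, 12, 13, 5, 3, 10]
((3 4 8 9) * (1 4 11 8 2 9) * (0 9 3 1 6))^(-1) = (0 6 8 11 3 2 4 1 9) = [6, 9, 4, 2, 1, 5, 8, 7, 11, 0, 10, 3]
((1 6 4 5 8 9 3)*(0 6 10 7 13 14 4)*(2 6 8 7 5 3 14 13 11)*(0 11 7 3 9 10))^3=[5, 10, 2, 8, 4, 0, 6, 7, 3, 9, 1, 11, 12, 13, 14]=(14)(0 5)(1 10)(3 8)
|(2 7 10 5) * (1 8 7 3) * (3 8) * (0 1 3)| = |(0 1)(2 8 7 10 5)| = 10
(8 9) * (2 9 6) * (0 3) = [3, 1, 9, 0, 4, 5, 2, 7, 6, 8] = (0 3)(2 9 8 6)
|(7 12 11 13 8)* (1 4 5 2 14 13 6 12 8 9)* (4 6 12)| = |(1 6 4 5 2 14 13 9)(7 8)(11 12)| = 8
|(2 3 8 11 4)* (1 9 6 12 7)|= |(1 9 6 12 7)(2 3 8 11 4)|= 5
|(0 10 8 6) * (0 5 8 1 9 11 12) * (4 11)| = 21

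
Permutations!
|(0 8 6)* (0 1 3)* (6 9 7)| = |(0 8 9 7 6 1 3)| = 7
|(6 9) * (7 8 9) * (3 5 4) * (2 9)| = 15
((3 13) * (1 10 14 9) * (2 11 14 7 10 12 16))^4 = [0, 11, 1, 3, 4, 5, 6, 7, 8, 2, 10, 12, 14, 13, 16, 15, 9] = (1 11 12 14 16 9 2)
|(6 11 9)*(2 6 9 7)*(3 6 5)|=6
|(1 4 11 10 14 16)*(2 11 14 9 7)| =20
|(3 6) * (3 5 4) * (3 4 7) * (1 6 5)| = 6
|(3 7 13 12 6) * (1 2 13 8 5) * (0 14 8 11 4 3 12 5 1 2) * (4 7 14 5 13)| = |(0 5 2 4 3 14 8 1)(6 12)(7 11)| = 8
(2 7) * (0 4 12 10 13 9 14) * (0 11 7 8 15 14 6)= (0 4 12 10 13 9 6)(2 8 15 14 11 7)= [4, 1, 8, 3, 12, 5, 0, 2, 15, 6, 13, 7, 10, 9, 11, 14]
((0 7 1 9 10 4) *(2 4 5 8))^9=(10)=[0, 1, 2, 3, 4, 5, 6, 7, 8, 9, 10]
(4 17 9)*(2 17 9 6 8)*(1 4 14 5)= (1 4 9 14 5)(2 17 6 8)= [0, 4, 17, 3, 9, 1, 8, 7, 2, 14, 10, 11, 12, 13, 5, 15, 16, 6]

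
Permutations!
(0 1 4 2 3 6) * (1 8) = (0 8 1 4 2 3 6) = [8, 4, 3, 6, 2, 5, 0, 7, 1]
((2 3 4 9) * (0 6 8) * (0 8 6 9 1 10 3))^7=(0 9 2)(1 4 3 10)=[9, 4, 0, 10, 3, 5, 6, 7, 8, 2, 1]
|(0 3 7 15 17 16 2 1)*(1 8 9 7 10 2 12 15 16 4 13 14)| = 15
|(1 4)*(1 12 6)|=|(1 4 12 6)|=4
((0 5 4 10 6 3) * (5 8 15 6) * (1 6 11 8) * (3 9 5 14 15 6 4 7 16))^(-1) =(0 3 16 7 5 9 6 8 11 15 14 10 4 1) =[3, 0, 2, 16, 1, 9, 8, 5, 11, 6, 4, 15, 12, 13, 10, 14, 7]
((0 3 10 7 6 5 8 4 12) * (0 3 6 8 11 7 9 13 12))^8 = (0 6 5 11 7 8 4)(3 13 10 12 9) = [6, 1, 2, 13, 0, 11, 5, 8, 4, 3, 12, 7, 9, 10]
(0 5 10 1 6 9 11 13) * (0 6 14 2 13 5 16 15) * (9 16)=(0 9 11 5 10 1 14 2 13 6 16 15)=[9, 14, 13, 3, 4, 10, 16, 7, 8, 11, 1, 5, 12, 6, 2, 0, 15]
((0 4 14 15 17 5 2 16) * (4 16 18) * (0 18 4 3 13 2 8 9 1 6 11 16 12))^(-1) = [12, 9, 13, 18, 2, 17, 1, 7, 5, 8, 10, 6, 0, 3, 4, 14, 11, 15, 16] = (0 12)(1 9 8 5 17 15 14 4 2 13 3 18 16 11 6)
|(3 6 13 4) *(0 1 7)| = |(0 1 7)(3 6 13 4)| = 12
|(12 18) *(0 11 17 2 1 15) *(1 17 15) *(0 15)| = 2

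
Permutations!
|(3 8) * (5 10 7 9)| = 4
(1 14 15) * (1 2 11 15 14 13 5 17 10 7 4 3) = [0, 13, 11, 1, 3, 17, 6, 4, 8, 9, 7, 15, 12, 5, 14, 2, 16, 10] = (1 13 5 17 10 7 4 3)(2 11 15)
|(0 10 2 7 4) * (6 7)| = 6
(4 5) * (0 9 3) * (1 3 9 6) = [6, 3, 2, 0, 5, 4, 1, 7, 8, 9] = (9)(0 6 1 3)(4 5)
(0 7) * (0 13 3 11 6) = [7, 1, 2, 11, 4, 5, 0, 13, 8, 9, 10, 6, 12, 3] = (0 7 13 3 11 6)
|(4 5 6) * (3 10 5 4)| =|(3 10 5 6)| =4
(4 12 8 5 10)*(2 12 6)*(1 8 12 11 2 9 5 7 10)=[0, 8, 11, 3, 6, 1, 9, 10, 7, 5, 4, 2, 12]=(12)(1 8 7 10 4 6 9 5)(2 11)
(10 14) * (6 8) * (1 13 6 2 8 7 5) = (1 13 6 7 5)(2 8)(10 14) = [0, 13, 8, 3, 4, 1, 7, 5, 2, 9, 14, 11, 12, 6, 10]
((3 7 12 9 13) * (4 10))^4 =(3 13 9 12 7) =[0, 1, 2, 13, 4, 5, 6, 3, 8, 12, 10, 11, 7, 9]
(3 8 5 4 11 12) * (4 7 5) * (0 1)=[1, 0, 2, 8, 11, 7, 6, 5, 4, 9, 10, 12, 3]=(0 1)(3 8 4 11 12)(5 7)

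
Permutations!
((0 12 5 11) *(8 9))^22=(0 5)(11 12)=[5, 1, 2, 3, 4, 0, 6, 7, 8, 9, 10, 12, 11]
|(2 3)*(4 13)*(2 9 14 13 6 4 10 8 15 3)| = |(3 9 14 13 10 8 15)(4 6)| = 14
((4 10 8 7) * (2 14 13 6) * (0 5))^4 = (14) = [0, 1, 2, 3, 4, 5, 6, 7, 8, 9, 10, 11, 12, 13, 14]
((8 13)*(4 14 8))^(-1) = [0, 1, 2, 3, 13, 5, 6, 7, 14, 9, 10, 11, 12, 8, 4] = (4 13 8 14)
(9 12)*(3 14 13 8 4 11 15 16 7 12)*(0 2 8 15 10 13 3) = [2, 1, 8, 14, 11, 5, 6, 12, 4, 0, 13, 10, 9, 15, 3, 16, 7] = (0 2 8 4 11 10 13 15 16 7 12 9)(3 14)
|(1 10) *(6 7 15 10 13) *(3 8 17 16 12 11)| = |(1 13 6 7 15 10)(3 8 17 16 12 11)| = 6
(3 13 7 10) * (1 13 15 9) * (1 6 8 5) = (1 13 7 10 3 15 9 6 8 5) = [0, 13, 2, 15, 4, 1, 8, 10, 5, 6, 3, 11, 12, 7, 14, 9]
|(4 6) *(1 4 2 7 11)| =6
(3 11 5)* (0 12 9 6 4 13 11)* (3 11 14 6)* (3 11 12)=[3, 1, 2, 0, 13, 12, 4, 7, 8, 11, 10, 5, 9, 14, 6]=(0 3)(4 13 14 6)(5 12 9 11)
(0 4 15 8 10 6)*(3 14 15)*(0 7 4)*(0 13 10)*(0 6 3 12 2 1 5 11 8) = (0 13 10 3 14 15)(1 5 11 8 6 7 4 12 2) = [13, 5, 1, 14, 12, 11, 7, 4, 6, 9, 3, 8, 2, 10, 15, 0]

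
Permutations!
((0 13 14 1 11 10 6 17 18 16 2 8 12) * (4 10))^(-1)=(0 12 8 2 16 18 17 6 10 4 11 1 14 13)=[12, 14, 16, 3, 11, 5, 10, 7, 2, 9, 4, 1, 8, 0, 13, 15, 18, 6, 17]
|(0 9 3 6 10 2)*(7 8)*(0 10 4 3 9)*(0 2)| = 6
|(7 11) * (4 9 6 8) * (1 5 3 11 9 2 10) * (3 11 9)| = 11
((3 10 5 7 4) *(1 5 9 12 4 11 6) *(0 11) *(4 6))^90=(0 4 10 12 1 7 11 3 9 6 5)=[4, 7, 2, 9, 10, 0, 5, 11, 8, 6, 12, 3, 1]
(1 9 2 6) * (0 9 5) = (0 9 2 6 1 5) = [9, 5, 6, 3, 4, 0, 1, 7, 8, 2]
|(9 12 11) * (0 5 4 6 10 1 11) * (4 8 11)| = 12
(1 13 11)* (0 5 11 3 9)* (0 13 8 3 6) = [5, 8, 2, 9, 4, 11, 0, 7, 3, 13, 10, 1, 12, 6] = (0 5 11 1 8 3 9 13 6)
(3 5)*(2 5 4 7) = (2 5 3 4 7) = [0, 1, 5, 4, 7, 3, 6, 2]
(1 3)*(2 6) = (1 3)(2 6) = [0, 3, 6, 1, 4, 5, 2]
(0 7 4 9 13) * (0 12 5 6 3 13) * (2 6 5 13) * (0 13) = (0 7 4 9 13 12)(2 6 3) = [7, 1, 6, 2, 9, 5, 3, 4, 8, 13, 10, 11, 0, 12]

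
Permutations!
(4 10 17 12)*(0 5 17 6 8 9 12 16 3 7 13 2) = (0 5 17 16 3 7 13 2)(4 10 6 8 9 12) = [5, 1, 0, 7, 10, 17, 8, 13, 9, 12, 6, 11, 4, 2, 14, 15, 3, 16]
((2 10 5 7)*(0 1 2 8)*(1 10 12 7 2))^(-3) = [12, 1, 0, 3, 4, 8, 6, 5, 2, 9, 7, 11, 10] = (0 12 10 7 5 8 2)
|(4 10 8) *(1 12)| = 6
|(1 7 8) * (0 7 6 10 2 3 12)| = |(0 7 8 1 6 10 2 3 12)| = 9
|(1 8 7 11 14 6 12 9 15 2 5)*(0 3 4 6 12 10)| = |(0 3 4 6 10)(1 8 7 11 14 12 9 15 2 5)| = 10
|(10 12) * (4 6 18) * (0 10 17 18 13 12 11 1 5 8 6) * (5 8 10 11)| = |(0 11 1 8 6 13 12 17 18 4)(5 10)| = 10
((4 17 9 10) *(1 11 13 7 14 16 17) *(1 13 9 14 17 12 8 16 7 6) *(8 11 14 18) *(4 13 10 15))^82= (1 12 6 16 13 8 10 18 4 17 15 7 9 14 11)= [0, 12, 2, 3, 17, 5, 16, 9, 10, 14, 18, 1, 6, 8, 11, 7, 13, 15, 4]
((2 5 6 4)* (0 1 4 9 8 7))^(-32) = [5, 6, 8, 3, 9, 7, 0, 2, 4, 1] = (0 5 7 2 8 4 9 1 6)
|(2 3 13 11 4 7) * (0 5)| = 6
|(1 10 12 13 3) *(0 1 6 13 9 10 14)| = |(0 1 14)(3 6 13)(9 10 12)| = 3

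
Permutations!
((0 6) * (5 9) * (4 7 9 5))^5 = (0 6)(4 9 7) = [6, 1, 2, 3, 9, 5, 0, 4, 8, 7]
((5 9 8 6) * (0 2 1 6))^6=(0 8 9 5 6 1 2)=[8, 2, 0, 3, 4, 6, 1, 7, 9, 5]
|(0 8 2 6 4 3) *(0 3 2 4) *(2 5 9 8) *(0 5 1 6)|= |(0 2)(1 6 5 9 8 4)|= 6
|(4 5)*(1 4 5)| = |(5)(1 4)| = 2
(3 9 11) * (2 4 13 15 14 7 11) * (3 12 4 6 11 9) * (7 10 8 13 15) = [0, 1, 6, 3, 15, 5, 11, 9, 13, 2, 8, 12, 4, 7, 10, 14] = (2 6 11 12 4 15 14 10 8 13 7 9)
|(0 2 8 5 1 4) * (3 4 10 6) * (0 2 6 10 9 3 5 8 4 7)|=|(10)(0 6 5 1 9 3 7)(2 4)|=14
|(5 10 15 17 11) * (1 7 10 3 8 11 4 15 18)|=|(1 7 10 18)(3 8 11 5)(4 15 17)|=12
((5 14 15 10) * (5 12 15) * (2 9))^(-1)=(2 9)(5 14)(10 15 12)=[0, 1, 9, 3, 4, 14, 6, 7, 8, 2, 15, 11, 10, 13, 5, 12]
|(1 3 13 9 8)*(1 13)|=6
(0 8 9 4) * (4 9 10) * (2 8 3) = (0 3 2 8 10 4) = [3, 1, 8, 2, 0, 5, 6, 7, 10, 9, 4]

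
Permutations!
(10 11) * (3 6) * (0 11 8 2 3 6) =(0 11 10 8 2 3) =[11, 1, 3, 0, 4, 5, 6, 7, 2, 9, 8, 10]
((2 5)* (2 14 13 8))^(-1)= (2 8 13 14 5)= [0, 1, 8, 3, 4, 2, 6, 7, 13, 9, 10, 11, 12, 14, 5]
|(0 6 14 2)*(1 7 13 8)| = 4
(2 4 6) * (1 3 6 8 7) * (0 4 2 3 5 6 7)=(0 4 8)(1 5 6 3 7)=[4, 5, 2, 7, 8, 6, 3, 1, 0]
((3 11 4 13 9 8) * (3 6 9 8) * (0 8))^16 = (13) = [0, 1, 2, 3, 4, 5, 6, 7, 8, 9, 10, 11, 12, 13]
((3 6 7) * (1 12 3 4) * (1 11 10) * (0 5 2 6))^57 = (0 2 7 11 1 3 5 6 4 10 12) = [2, 3, 7, 5, 10, 6, 4, 11, 8, 9, 12, 1, 0]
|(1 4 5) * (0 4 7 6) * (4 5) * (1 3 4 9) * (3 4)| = |(0 5 4 9 1 7 6)| = 7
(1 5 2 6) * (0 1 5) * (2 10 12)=(0 1)(2 6 5 10 12)=[1, 0, 6, 3, 4, 10, 5, 7, 8, 9, 12, 11, 2]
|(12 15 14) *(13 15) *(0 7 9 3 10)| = |(0 7 9 3 10)(12 13 15 14)| = 20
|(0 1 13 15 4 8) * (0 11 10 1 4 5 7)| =|(0 4 8 11 10 1 13 15 5 7)| =10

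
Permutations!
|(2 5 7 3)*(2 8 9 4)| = |(2 5 7 3 8 9 4)| = 7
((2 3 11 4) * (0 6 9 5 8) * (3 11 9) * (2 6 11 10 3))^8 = (0 5 3 2 4)(6 11 8 9 10) = [5, 1, 4, 2, 0, 3, 11, 7, 9, 10, 6, 8]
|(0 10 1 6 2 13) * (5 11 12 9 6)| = |(0 10 1 5 11 12 9 6 2 13)| = 10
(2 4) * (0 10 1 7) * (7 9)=(0 10 1 9 7)(2 4)=[10, 9, 4, 3, 2, 5, 6, 0, 8, 7, 1]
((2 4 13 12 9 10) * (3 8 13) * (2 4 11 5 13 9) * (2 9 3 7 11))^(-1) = (3 8)(4 10 9 12 13 5 11 7) = [0, 1, 2, 8, 10, 11, 6, 4, 3, 12, 9, 7, 13, 5]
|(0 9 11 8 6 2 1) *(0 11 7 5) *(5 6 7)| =|(0 9 5)(1 11 8 7 6 2)| =6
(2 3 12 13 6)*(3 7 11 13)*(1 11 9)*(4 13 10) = [0, 11, 7, 12, 13, 5, 2, 9, 8, 1, 4, 10, 3, 6] = (1 11 10 4 13 6 2 7 9)(3 12)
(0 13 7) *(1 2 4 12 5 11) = (0 13 7)(1 2 4 12 5 11) = [13, 2, 4, 3, 12, 11, 6, 0, 8, 9, 10, 1, 5, 7]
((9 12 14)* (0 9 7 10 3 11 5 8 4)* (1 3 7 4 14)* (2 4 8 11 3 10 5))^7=(0 11 10 9 2 7 12 4 5 1)(8 14)=[11, 0, 7, 3, 5, 1, 6, 12, 14, 2, 9, 10, 4, 13, 8]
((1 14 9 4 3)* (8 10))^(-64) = (1 14 9 4 3) = [0, 14, 2, 1, 3, 5, 6, 7, 8, 4, 10, 11, 12, 13, 9]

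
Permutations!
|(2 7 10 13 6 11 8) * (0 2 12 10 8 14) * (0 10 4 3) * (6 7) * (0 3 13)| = 30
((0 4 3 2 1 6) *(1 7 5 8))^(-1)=(0 6 1 8 5 7 2 3 4)=[6, 8, 3, 4, 0, 7, 1, 2, 5]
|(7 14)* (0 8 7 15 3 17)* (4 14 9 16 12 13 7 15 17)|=35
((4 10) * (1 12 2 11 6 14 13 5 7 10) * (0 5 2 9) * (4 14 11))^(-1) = (0 9 12 1 4 2 13 14 10 7 5)(6 11) = [9, 4, 13, 3, 2, 0, 11, 5, 8, 12, 7, 6, 1, 14, 10]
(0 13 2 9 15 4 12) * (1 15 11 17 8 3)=(0 13 2 9 11 17 8 3 1 15 4 12)=[13, 15, 9, 1, 12, 5, 6, 7, 3, 11, 10, 17, 0, 2, 14, 4, 16, 8]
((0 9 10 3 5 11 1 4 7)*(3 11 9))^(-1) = (0 7 4 1 11 10 9 5 3) = [7, 11, 2, 0, 1, 3, 6, 4, 8, 5, 9, 10]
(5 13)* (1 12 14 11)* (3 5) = (1 12 14 11)(3 5 13) = [0, 12, 2, 5, 4, 13, 6, 7, 8, 9, 10, 1, 14, 3, 11]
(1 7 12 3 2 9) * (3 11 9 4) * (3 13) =(1 7 12 11 9)(2 4 13 3) =[0, 7, 4, 2, 13, 5, 6, 12, 8, 1, 10, 9, 11, 3]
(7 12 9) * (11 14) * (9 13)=(7 12 13 9)(11 14)=[0, 1, 2, 3, 4, 5, 6, 12, 8, 7, 10, 14, 13, 9, 11]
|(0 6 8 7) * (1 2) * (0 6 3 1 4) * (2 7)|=|(0 3 1 7 6 8 2 4)|=8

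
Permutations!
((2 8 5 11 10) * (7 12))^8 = (12)(2 11 8 10 5) = [0, 1, 11, 3, 4, 2, 6, 7, 10, 9, 5, 8, 12]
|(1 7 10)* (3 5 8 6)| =12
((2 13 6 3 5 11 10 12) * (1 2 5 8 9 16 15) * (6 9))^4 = [0, 16, 15, 8, 4, 5, 3, 7, 6, 2, 10, 11, 12, 1, 14, 9, 13] = (1 16 13)(2 15 9)(3 8 6)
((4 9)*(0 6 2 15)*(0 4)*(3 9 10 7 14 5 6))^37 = (0 3 9)(2 14 4 6 7 15 5 10) = [3, 1, 14, 9, 6, 10, 7, 15, 8, 0, 2, 11, 12, 13, 4, 5]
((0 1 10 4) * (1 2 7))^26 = [7, 4, 1, 3, 2, 5, 6, 10, 8, 9, 0] = (0 7 10)(1 4 2)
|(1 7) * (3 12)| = 2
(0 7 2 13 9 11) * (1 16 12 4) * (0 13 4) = (0 7 2 4 1 16 12)(9 11 13) = [7, 16, 4, 3, 1, 5, 6, 2, 8, 11, 10, 13, 0, 9, 14, 15, 12]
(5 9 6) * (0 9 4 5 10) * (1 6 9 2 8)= (0 2 8 1 6 10)(4 5)= [2, 6, 8, 3, 5, 4, 10, 7, 1, 9, 0]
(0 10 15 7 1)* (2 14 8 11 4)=(0 10 15 7 1)(2 14 8 11 4)=[10, 0, 14, 3, 2, 5, 6, 1, 11, 9, 15, 4, 12, 13, 8, 7]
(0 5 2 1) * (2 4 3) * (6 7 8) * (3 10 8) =(0 5 4 10 8 6 7 3 2 1) =[5, 0, 1, 2, 10, 4, 7, 3, 6, 9, 8]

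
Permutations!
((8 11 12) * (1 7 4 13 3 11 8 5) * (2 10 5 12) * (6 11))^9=[0, 5, 11, 13, 7, 10, 3, 1, 8, 9, 2, 6, 12, 4]=(1 5 10 2 11 6 3 13 4 7)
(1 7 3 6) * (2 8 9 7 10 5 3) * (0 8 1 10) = [8, 0, 1, 6, 4, 3, 10, 2, 9, 7, 5] = (0 8 9 7 2 1)(3 6 10 5)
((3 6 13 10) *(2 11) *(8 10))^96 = [0, 1, 2, 6, 4, 5, 13, 7, 10, 9, 3, 11, 12, 8] = (3 6 13 8 10)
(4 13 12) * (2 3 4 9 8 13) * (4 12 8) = (2 3 12 9 4)(8 13) = [0, 1, 3, 12, 2, 5, 6, 7, 13, 4, 10, 11, 9, 8]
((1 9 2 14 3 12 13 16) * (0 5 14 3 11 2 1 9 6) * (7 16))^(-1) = [6, 9, 11, 2, 4, 0, 1, 13, 8, 16, 10, 14, 3, 12, 5, 15, 7] = (0 6 1 9 16 7 13 12 3 2 11 14 5)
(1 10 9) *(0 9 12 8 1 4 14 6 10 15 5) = [9, 15, 2, 3, 14, 0, 10, 7, 1, 4, 12, 11, 8, 13, 6, 5] = (0 9 4 14 6 10 12 8 1 15 5)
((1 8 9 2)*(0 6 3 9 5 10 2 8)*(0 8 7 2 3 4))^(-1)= (0 4 6)(1 2 7 9 3 10 5 8)= [4, 2, 7, 10, 6, 8, 0, 9, 1, 3, 5]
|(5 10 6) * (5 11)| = 4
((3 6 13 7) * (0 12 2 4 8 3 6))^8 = (0 2 8)(3 12 4)(6 7 13) = [2, 1, 8, 12, 3, 5, 7, 13, 0, 9, 10, 11, 4, 6]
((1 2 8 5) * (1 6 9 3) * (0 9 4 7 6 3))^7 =(0 9)(1 8 3 2 5)(4 7 6) =[9, 8, 5, 2, 7, 1, 4, 6, 3, 0]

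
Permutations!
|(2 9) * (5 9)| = |(2 5 9)| = 3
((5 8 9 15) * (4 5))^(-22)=[0, 1, 2, 3, 9, 15, 6, 7, 4, 5, 10, 11, 12, 13, 14, 8]=(4 9 5 15 8)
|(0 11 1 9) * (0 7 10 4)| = |(0 11 1 9 7 10 4)| = 7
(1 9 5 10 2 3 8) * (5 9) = (1 5 10 2 3 8) = [0, 5, 3, 8, 4, 10, 6, 7, 1, 9, 2]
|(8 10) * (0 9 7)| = |(0 9 7)(8 10)| = 6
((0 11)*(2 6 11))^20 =(11) =[0, 1, 2, 3, 4, 5, 6, 7, 8, 9, 10, 11]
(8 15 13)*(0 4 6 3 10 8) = [4, 1, 2, 10, 6, 5, 3, 7, 15, 9, 8, 11, 12, 0, 14, 13] = (0 4 6 3 10 8 15 13)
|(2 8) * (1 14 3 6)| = |(1 14 3 6)(2 8)| = 4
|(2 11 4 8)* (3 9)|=4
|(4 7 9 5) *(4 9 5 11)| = |(4 7 5 9 11)| = 5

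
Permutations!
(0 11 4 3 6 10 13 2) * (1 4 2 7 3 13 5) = [11, 4, 0, 6, 13, 1, 10, 3, 8, 9, 5, 2, 12, 7] = (0 11 2)(1 4 13 7 3 6 10 5)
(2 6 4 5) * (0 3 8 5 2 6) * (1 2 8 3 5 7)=(0 5 6 4 8 7 1 2)=[5, 2, 0, 3, 8, 6, 4, 1, 7]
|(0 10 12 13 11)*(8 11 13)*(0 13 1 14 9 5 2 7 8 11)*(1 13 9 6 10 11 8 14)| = 11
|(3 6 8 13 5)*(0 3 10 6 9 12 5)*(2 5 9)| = 8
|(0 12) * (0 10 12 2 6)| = |(0 2 6)(10 12)| = 6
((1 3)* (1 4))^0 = [0, 1, 2, 3, 4] = (4)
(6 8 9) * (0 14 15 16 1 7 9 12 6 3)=(0 14 15 16 1 7 9 3)(6 8 12)=[14, 7, 2, 0, 4, 5, 8, 9, 12, 3, 10, 11, 6, 13, 15, 16, 1]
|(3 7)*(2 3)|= |(2 3 7)|= 3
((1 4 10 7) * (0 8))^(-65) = (0 8)(1 7 10 4) = [8, 7, 2, 3, 1, 5, 6, 10, 0, 9, 4]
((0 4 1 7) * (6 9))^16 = (9) = [0, 1, 2, 3, 4, 5, 6, 7, 8, 9]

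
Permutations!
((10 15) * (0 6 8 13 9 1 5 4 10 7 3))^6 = (0 5)(1 3)(4 6)(7 9)(8 10)(13 15) = [5, 3, 2, 1, 6, 0, 4, 9, 10, 7, 8, 11, 12, 15, 14, 13]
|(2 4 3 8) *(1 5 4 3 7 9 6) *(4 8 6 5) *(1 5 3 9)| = |(1 4 7)(2 9 3 6 5 8)| = 6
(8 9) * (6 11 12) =(6 11 12)(8 9) =[0, 1, 2, 3, 4, 5, 11, 7, 9, 8, 10, 12, 6]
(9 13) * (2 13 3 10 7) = (2 13 9 3 10 7) = [0, 1, 13, 10, 4, 5, 6, 2, 8, 3, 7, 11, 12, 9]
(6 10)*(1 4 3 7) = (1 4 3 7)(6 10) = [0, 4, 2, 7, 3, 5, 10, 1, 8, 9, 6]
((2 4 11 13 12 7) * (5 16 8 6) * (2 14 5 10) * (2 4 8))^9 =[0, 1, 14, 3, 8, 12, 16, 11, 5, 9, 2, 6, 4, 10, 13, 15, 7] =(2 14 13 10)(4 8 5 12)(6 16 7 11)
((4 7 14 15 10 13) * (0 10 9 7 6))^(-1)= (0 6 4 13 10)(7 9 15 14)= [6, 1, 2, 3, 13, 5, 4, 9, 8, 15, 0, 11, 12, 10, 7, 14]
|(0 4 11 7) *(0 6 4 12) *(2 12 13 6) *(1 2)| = |(0 13 6 4 11 7 1 2 12)| = 9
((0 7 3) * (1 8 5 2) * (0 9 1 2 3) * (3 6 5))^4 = (9) = [0, 1, 2, 3, 4, 5, 6, 7, 8, 9]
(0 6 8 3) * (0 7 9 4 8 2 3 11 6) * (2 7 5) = (2 3 5)(4 8 11 6 7 9) = [0, 1, 3, 5, 8, 2, 7, 9, 11, 4, 10, 6]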